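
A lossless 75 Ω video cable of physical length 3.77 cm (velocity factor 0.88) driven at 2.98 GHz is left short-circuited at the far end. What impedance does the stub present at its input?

Z_in ≈ −j37.9 Ω

λ = v/f = 0.88·c / 2.98 GHz = 0.0886 m
βl = 2π·l/λ = 2π × 0.426 = 153°
tan(βl) = -0.505
For a short-circuited stub, Z_in = jZ_0·tan(βl)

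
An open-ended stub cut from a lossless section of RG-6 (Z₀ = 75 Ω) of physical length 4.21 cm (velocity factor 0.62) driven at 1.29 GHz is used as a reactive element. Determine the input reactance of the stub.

X_in ≈ 20.3 Ω (inductive)

λ = v/f = 0.62·c / 1.29 GHz = 0.144 m
βl = 2π·l/λ = 2π × 0.292 = 105°
tan(βl) = -3.7
For an open-ended stub, Z_in = −jZ_0·cot(βl) = −jZ_0/tan(βl)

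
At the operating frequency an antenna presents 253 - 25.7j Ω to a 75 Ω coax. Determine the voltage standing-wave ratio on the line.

Γ = (Z_L − Z_0)/(Z_L + Z_0) = (178 − j25.7)/(328 − j25.7)
|Γ| = 180/329 = 0.547
VSWR = (1 + |Γ|)/(1 − |Γ|) = 1.55/0.453

VSWR ≈ 3.41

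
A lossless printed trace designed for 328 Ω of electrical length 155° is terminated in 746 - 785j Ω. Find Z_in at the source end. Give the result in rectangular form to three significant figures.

tan(βl) = tan(155°) = -0.466
Z_in = Z_0·(Z_L + jZ_0·tanβl)/(Z_0 + jZ_L·tanβl)
     = 328·(746 − j938)/(-38.1 − j348)

Z_in ≈ 798 + j791 Ω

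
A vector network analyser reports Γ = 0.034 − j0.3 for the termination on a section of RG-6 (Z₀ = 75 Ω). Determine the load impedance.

Z_L ≈ 66.6 − j44 Ω

Z_L = Z_0·(1 + Γ)/(1 − Γ) = 75·(1.03 − j0.3)/(0.966 + j0.3)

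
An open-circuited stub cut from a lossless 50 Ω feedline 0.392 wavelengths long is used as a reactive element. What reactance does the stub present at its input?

βl = 2π × 0.392 = 141°
tan(βl) = -0.806
For an open-circuited stub, Z_in = −jZ_0·cot(βl) = −jZ_0/tan(βl)

X_in ≈ 62 Ω (inductive)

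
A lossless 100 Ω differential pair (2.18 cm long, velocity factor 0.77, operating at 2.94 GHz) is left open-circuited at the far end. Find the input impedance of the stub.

λ = v/f = 0.77·c / 2.94 GHz = 0.0786 m
βl = 2π·l/λ = 2π × 0.277 = 99.9°
tan(βl) = -5.74
For an open-circuited stub, Z_in = −jZ_0·cot(βl) = −jZ_0/tan(βl)

Z_in ≈ +j17.4 Ω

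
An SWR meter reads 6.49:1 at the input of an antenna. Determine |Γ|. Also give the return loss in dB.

|Γ| = (S − 1)/(S + 1) = (6.49 − 1)/(6.49 + 1) = 5.49/7.49
RL = −20·log₁₀|Γ| = −20·log₁₀(0.733)

|Γ| ≈ 0.733; return loss ≈ 2.7 dB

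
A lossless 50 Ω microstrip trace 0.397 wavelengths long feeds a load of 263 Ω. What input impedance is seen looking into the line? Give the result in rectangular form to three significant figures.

Z_in ≈ 24.6 + j60 Ω

βl = 2π × 0.397 = 143°
tan(βl) = tan(143°) = -0.756
Z_in = Z_0·(Z_L + jZ_0·tanβl)/(Z_0 + jZ_L·tanβl)
     = 50·(263 − j37.8)/(50 − j199)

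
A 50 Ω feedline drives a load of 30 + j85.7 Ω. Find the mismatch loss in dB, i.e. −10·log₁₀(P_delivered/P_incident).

Γ = (-20 + j85.7)/(80 + j85.7), |Γ| = 0.751
|Γ|² = 0.563, so P_del/P_inc = 1 − |Γ|² = 0.437
ML = −10·log₁₀(1 − |Γ|²)

mismatch loss ≈ 3.6 dB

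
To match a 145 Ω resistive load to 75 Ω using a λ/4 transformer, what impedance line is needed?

Z_qwt ≈ 104 Ω

Z_qwt = √(Z_0·R_L) = √(75 × 145) = √10880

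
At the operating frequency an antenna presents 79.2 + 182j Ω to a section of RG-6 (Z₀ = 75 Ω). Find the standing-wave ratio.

Γ = (Z_L − Z_0)/(Z_L + Z_0) = (4.2 + j182)/(154.2 + j182)
|Γ| = 182/239 = 0.763
VSWR = (1 + |Γ|)/(1 − |Γ|) = 1.76/0.237

VSWR ≈ 7.45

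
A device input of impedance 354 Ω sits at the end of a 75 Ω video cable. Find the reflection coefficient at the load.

Γ = (Z_L − Z_0)/(Z_L + Z_0) = (354 − 75)/(354 + 75) = 279/429

Γ = 0.65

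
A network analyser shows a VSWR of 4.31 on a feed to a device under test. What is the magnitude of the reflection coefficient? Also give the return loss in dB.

|Γ| = (S − 1)/(S + 1) = (4.31 − 1)/(4.31 + 1) = 3.31/5.31
RL = −20·log₁₀|Γ| = −20·log₁₀(0.623)

|Γ| ≈ 0.623; return loss ≈ 4.11 dB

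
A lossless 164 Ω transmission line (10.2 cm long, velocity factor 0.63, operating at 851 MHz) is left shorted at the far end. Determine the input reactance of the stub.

X_in ≈ -42.9 Ω (capacitive)

λ = v/f = 0.63·c / 851 MHz = 0.222 m
βl = 2π·l/λ = 2π × 0.459 = 165°
tan(βl) = -0.262
For a shorted stub, Z_in = jZ_0·tan(βl)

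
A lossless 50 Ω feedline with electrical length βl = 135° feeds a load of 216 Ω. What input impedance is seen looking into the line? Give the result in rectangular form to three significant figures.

Z_in ≈ 22 + j44.9 Ω

tan(βl) = tan(135°) = -1
Z_in = Z_0·(Z_L + jZ_0·tanβl)/(Z_0 + jZ_L·tanβl)
     = 50·(216 − j50)/(50 − j216)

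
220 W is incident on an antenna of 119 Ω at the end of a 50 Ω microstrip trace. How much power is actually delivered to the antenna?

Γ = (119 − 50)/(119 + 50) = 0.408
|Γ|² = 0.167
P_refl = |Γ|²·P_inc = 36.7 W, P_del = (1 − |Γ|²)·P_inc = 183 W

P_delivered ≈ 183 W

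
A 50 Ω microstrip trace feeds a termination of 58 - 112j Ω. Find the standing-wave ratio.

VSWR ≈ 6.19

Γ = (Z_L − Z_0)/(Z_L + Z_0) = (8 − j112)/(108 − j112)
|Γ| = 112/156 = 0.722
VSWR = (1 + |Γ|)/(1 − |Γ|) = 1.72/0.278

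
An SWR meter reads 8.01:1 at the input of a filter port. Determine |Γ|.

|Γ| ≈ 0.778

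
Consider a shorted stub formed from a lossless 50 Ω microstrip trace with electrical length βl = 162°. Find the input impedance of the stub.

tan(βl) = -0.325
For a shorted stub, Z_in = jZ_0·tan(βl)

Z_in ≈ −j16.2 Ω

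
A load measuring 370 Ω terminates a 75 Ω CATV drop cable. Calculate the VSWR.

VSWR ≈ 4.93

For a purely resistive load, VSWR = R_L/Z_0 or Z_0/R_L (whichever > 1) = 370/75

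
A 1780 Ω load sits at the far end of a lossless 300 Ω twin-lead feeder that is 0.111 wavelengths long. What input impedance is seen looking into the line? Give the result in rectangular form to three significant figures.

Z_in ≈ 118 − j334 Ω

βl = 2π × 0.111 = 40°
tan(βl) = tan(40°) = 0.838
Z_in = Z_0·(Z_L + jZ_0·tanβl)/(Z_0 + jZ_L·tanβl)
     = 300·(1780 + j251)/(300 + j1490)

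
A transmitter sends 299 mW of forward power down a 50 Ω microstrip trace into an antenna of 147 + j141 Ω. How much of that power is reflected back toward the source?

P_reflected ≈ 149 mW

|Γ| = |(97 + j141)/(197 + j141)| = 0.706
|Γ|² = 0.499
P_refl = |Γ|²·P_inc = 149 mW, P_del = (1 − |Γ|²)·P_inc = 150 mW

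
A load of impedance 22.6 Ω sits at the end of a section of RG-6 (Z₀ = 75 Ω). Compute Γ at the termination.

Γ = (Z_L − Z_0)/(Z_L + Z_0) = (22.6 − 75)/(22.6 + 75) = -52.4/97.6

Γ = -0.537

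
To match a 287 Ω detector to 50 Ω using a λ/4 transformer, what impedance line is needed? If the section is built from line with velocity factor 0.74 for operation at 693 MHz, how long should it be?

Z_qwt = √(Z_0·R_L) = √(50 × 287) = √14350
λ = 0.74·c/f = 0.32 m, so l = λ/4 = 0.0801 m

Z_qwt ≈ 120 Ω; length ≈ 8.01 cm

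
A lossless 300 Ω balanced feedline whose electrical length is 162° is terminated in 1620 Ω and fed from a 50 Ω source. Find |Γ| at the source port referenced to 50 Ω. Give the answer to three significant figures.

|Γ| ≈ 0.934

tan(βl) = -0.325
Z_in = Z_0·(Z_L + jZ_0·tanβl)/(Z_0 + jZ_L·tanβl) = 439 + j673 Ω
Γ_s = (Z_in − Z_s)/(Z_in + Z_s) = (389 + j673)/(489 + j673), |Γ_s| = 0.934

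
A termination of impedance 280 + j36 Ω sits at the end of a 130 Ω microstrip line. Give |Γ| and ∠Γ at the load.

Γ ≈ 0.375 ∠ 8.48°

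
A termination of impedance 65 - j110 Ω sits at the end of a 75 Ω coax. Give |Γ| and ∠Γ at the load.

Γ ≈ 0.62 ∠ -57°

Γ = (Z_L − Z_0)/(Z_L + Z_0) = (-10 − j110)/(140 − j110)
|Γ| = 110/178 = 0.62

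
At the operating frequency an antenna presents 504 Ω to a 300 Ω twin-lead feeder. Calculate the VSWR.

Γ = (504 − 300)/(504 + 300) = 0.254
VSWR = (1 + 0.254)/(1 − 0.254)

VSWR ≈ 1.68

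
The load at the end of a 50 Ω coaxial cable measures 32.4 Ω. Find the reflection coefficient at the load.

Γ = (Z_L − Z_0)/(Z_L + Z_0) = (32.4 − 50)/(32.4 + 50) = -17.6/82.4

Γ = -0.214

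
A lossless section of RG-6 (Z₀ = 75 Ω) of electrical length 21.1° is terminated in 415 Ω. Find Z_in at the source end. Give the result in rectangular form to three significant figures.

tan(βl) = tan(21.1°) = 0.386
Z_in = Z_0·(Z_L + jZ_0·tanβl)/(Z_0 + jZ_L·tanβl)
     = 75·(415 + j28.9)/(75 + j160)

Z_in ≈ 85.8 − j154 Ω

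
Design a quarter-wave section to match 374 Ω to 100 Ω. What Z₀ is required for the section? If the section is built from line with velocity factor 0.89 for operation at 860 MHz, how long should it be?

Z_qwt = √(Z_0·R_L) = √(100 × 374) = √37400
λ = 0.89·c/f = 0.31 m, so l = λ/4 = 0.0776 m

Z_qwt ≈ 193 Ω; length ≈ 7.76 cm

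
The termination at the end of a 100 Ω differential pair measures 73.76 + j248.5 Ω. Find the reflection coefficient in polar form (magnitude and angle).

Γ = (Z_L − Z_0)/(Z_L + Z_0) = (-26.24 + j248.5)/(173.8 + j248.5)
|Γ| = 250/303 = 0.824

Γ ≈ 0.824 ∠ 41°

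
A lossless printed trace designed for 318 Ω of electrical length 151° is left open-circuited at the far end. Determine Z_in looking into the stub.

tan(βl) = -0.554
For an open-circuited stub, Z_in = −jZ_0·cot(βl) = −jZ_0/tan(βl)

Z_in ≈ +j574 Ω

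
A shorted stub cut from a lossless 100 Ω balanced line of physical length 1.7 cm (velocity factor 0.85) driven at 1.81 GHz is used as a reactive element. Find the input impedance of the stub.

Z_in ≈ +j94.7 Ω

λ = v/f = 0.85·c / 1.81 GHz = 0.141 m
βl = 2π·l/λ = 2π × 0.121 = 43.4°
tan(βl) = 0.947
For a shorted stub, Z_in = jZ_0·tan(βl)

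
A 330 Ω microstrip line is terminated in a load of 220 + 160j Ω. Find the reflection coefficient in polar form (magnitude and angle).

Γ = (Z_L − Z_0)/(Z_L + Z_0) = (-110 + j160)/(550 + j160)
|Γ| = 194/573 = 0.339

Γ ≈ 0.339 ∠ 108°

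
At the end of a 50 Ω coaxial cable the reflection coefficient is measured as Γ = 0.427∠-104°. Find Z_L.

Z_L ≈ 29.4 − j29.8 Ω

Z_L = Z_0·(1 + Γ)/(1 − Γ) = 50·(0.897 − j0.414)/(1.1 + j0.414)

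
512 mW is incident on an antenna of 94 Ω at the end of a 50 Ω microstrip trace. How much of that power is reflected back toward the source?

Γ = (94 − 50)/(94 + 50) = 0.306
|Γ|² = 0.0934
P_refl = |Γ|²·P_inc = 47.8 mW, P_del = (1 − |Γ|²)·P_inc = 464 mW

P_reflected ≈ 47.8 mW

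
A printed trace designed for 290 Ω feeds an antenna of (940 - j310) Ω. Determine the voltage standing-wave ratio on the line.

VSWR ≈ 3.63

Γ = (Z_L − Z_0)/(Z_L + Z_0) = (650 − j310)/(1230 − j310)
|Γ| = 720/1270 = 0.568
VSWR = (1 + |Γ|)/(1 − |Γ|) = 1.57/0.432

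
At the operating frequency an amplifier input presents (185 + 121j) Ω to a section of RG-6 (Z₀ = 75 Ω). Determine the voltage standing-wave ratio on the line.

Γ = (Z_L − Z_0)/(Z_L + Z_0) = (110 + j121)/(260 + j121)
|Γ| = 164/287 = 0.57
VSWR = (1 + |Γ|)/(1 − |Γ|) = 1.57/0.43

VSWR ≈ 3.65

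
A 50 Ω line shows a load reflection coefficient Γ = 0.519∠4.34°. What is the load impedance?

Z_L ≈ 156 + j16.8 Ω

Z_L = Z_0·(1 + Γ)/(1 − Γ) = 50·(1.52 + j0.0393)/(0.482 − j0.0393)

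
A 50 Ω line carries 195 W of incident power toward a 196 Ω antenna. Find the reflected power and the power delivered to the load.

Γ = (196 − 50)/(196 + 50) = 0.593
|Γ|² = 0.352
P_refl = |Γ|²·P_inc = 68.7 W, P_del = (1 − |Γ|²)·P_inc = 126 W

P_reflected ≈ 68.7 W; P_delivered ≈ 126 W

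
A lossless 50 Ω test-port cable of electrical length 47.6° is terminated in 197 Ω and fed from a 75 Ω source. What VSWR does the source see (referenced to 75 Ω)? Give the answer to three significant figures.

tan(βl) = 1.1
Z_in = Z_0·(Z_L + jZ_0·tanβl)/(Z_0 + jZ_L·tanβl) = 22.1 − j40.5 Ω
Γ_s = (Z_in − Z_s)/(Z_in + Z_s) = (-52.9 − j40.5)/(97.1 − j40.5), |Γ_s| = 0.634
VSWR = (1 + |Γ_s|)/(1 − |Γ_s|)

VSWR ≈ 4.46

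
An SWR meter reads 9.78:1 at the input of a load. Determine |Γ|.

|Γ| = (S − 1)/(S + 1) = (9.78 − 1)/(9.78 + 1) = 8.78/10.8

|Γ| ≈ 0.814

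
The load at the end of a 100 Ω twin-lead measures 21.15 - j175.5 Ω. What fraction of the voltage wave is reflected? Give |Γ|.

|Γ| ≈ 0.902

Γ = (Z_L − Z_0)/(Z_L + Z_0) = (-78.85 − j175.5)/(121.2 − j175.5)
|Γ| = 192/213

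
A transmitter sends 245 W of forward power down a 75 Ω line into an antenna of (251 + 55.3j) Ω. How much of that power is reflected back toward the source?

|Γ| = |(176 + j55.3)/(326 + j55.3)| = 0.558
|Γ|² = 0.311
P_refl = |Γ|²·P_inc = 76.3 W, P_del = (1 − |Γ|²)·P_inc = 169 W

P_reflected ≈ 76.3 W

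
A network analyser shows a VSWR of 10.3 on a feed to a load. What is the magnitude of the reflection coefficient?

|Γ| ≈ 0.823

|Γ| = (S − 1)/(S + 1) = (10.3 − 1)/(10.3 + 1) = 9.3/11.3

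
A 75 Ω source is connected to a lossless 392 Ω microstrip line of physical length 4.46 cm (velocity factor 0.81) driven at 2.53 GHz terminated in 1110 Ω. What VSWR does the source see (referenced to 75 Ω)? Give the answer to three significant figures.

VSWR ≈ 14.2

λ = v/f = 0.81·c / 2.53 GHz = 0.096 m
βl = 2π·l/λ = 2π × 0.464 = 167°
tan(βl) = -0.228
Z_in = Z_0·(Z_L + jZ_0·tanβl)/(Z_0 + jZ_L·tanβl) = 825 + j443 Ω
Γ_s = (Z_in − Z_s)/(Z_in + Z_s) = (750 + j443)/(900 + j443), |Γ_s| = 0.868
VSWR = (1 + |Γ_s|)/(1 − |Γ_s|)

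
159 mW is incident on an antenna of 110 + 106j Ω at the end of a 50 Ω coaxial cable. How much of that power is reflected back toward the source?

P_reflected ≈ 64 mW

|Γ| = |(60 + j106)/(160 + j106)| = 0.635
|Γ|² = 0.403
P_refl = |Γ|²·P_inc = 64 mW, P_del = (1 − |Γ|²)·P_inc = 95 mW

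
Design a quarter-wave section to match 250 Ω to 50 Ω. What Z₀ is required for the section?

Z_qwt ≈ 112 Ω

Z_qwt = √(Z_0·R_L) = √(50 × 250) = √12500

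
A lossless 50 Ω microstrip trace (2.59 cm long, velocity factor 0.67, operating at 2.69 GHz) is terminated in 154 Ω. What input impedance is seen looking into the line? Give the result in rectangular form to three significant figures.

λ = v/f = 0.67·c / 2.69 GHz = 0.0747 m
βl = 2π·l/λ = 2π × 0.347 = 125°
tan(βl) = tan(125°) = -1.44
Z_in = Z_0·(Z_L + jZ_0·tanβl)/(Z_0 + jZ_L·tanβl)
     = 50·(154 − j72)/(50 − j222)

Z_in ≈ 22.9 + j29.6 Ω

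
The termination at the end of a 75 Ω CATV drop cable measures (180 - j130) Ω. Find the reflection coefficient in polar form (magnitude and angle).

Γ = (Z_L − Z_0)/(Z_L + Z_0) = (105 − j130)/(255 − j130)
|Γ| = 167/286 = 0.584

Γ ≈ 0.584 ∠ -24.1°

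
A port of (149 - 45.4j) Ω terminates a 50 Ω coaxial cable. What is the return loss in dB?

Γ = (99 − j45.4)/(199 − j45.4), |Γ| = 0.534
RL = −20·log₁₀|Γ| = −20·log₁₀(0.534)

RL ≈ 5.46 dB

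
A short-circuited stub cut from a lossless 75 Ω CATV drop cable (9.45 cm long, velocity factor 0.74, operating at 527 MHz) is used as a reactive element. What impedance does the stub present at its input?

Z_in ≈ +j461 Ω

λ = v/f = 0.74·c / 527 MHz = 0.421 m
βl = 2π·l/λ = 2π × 0.224 = 80.8°
tan(βl) = 6.15
For a short-circuited stub, Z_in = jZ_0·tan(βl)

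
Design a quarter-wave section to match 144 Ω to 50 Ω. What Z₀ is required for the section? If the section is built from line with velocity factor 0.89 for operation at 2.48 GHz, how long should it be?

Z_qwt = √(Z_0·R_L) = √(50 × 144) = √7200
λ = 0.89·c/f = 0.108 m, so l = λ/4 = 0.0269 m

Z_qwt ≈ 84.9 Ω; length ≈ 2.69 cm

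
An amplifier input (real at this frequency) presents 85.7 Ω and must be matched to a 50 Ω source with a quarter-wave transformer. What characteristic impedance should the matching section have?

Z_qwt ≈ 65.5 Ω

Z_qwt = √(Z_0·R_L) = √(50 × 85.7) = √4285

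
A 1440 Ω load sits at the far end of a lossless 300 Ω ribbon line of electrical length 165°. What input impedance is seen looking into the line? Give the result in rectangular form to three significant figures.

Z_in ≈ 581 + j668 Ω

tan(βl) = tan(165°) = -0.268
Z_in = Z_0·(Z_L + jZ_0·tanβl)/(Z_0 + jZ_L·tanβl)
     = 300·(1440 − j80.4)/(300 − j386)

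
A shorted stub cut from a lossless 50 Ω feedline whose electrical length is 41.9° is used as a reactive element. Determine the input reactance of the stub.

X_in ≈ 44.9 Ω (inductive)

tan(βl) = 0.897
For a shorted stub, Z_in = jZ_0·tan(βl)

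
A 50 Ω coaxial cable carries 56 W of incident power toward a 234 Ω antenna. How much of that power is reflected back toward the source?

Γ = (234 − 50)/(234 + 50) = 0.648
|Γ|² = 0.42
P_refl = |Γ|²·P_inc = 23.5 W, P_del = (1 − |Γ|²)·P_inc = 32.5 W

P_reflected ≈ 23.5 W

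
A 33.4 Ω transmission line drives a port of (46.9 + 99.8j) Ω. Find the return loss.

RL ≈ 2.09 dB

Γ = (13.5 + j99.8)/(80.3 + j99.8), |Γ| = 0.786
RL = −20·log₁₀|Γ| = −20·log₁₀(0.786)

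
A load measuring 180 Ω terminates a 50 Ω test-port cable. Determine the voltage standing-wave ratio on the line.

VSWR ≈ 3.6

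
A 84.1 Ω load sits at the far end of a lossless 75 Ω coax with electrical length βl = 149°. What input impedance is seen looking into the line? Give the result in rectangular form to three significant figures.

tan(βl) = tan(149°) = -0.601
Z_in = Z_0·(Z_L + jZ_0·tanβl)/(Z_0 + jZ_L·tanβl)
     = 75·(84.1 − j45.1)/(75 − j50.5)

Z_in ≈ 78.7 + j7.98 Ω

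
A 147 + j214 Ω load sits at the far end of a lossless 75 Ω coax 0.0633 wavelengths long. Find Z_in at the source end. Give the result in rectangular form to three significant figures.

Z_in ≈ 241 − j237 Ω

βl = 2π × 0.0633 = 22.8°
tan(βl) = tan(22.8°) = 0.42
Z_in = Z_0·(Z_L + jZ_0·tanβl)/(Z_0 + jZ_L·tanβl)
     = 75·(147 + j246)/(-14.9 + j61.8)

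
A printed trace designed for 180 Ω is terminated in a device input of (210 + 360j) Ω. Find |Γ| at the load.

|Γ| ≈ 0.681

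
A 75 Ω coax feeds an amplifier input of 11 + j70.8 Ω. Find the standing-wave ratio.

Γ = (Z_L − Z_0)/(Z_L + Z_0) = (-64 + j70.8)/(86 + j70.8)
|Γ| = 95.4/111 = 0.857
VSWR = (1 + |Γ|)/(1 − |Γ|) = 1.86/0.143

VSWR ≈ 13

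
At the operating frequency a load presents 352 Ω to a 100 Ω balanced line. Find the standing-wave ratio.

VSWR ≈ 3.52

Γ = (352 − 100)/(352 + 100) = 0.558
VSWR = (1 + 0.558)/(1 − 0.558)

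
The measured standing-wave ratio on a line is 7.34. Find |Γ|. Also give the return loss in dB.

|Γ| ≈ 0.76; return loss ≈ 2.38 dB

|Γ| = (S − 1)/(S + 1) = (7.34 − 1)/(7.34 + 1) = 6.34/8.34
RL = −20·log₁₀|Γ| = −20·log₁₀(0.76)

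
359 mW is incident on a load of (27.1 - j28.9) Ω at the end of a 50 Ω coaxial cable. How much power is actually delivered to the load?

P_delivered ≈ 287 mW

|Γ| = |(-22.9 − j28.9)/(77.1 − j28.9)| = 0.448
|Γ|² = 0.201
P_refl = |Γ|²·P_inc = 72 mW, P_del = (1 − |Γ|²)·P_inc = 287 mW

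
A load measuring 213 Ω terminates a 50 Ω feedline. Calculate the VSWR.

Γ = (213 − 50)/(213 + 50) = 0.62
VSWR = (1 + 0.62)/(1 − 0.62)

VSWR ≈ 4.26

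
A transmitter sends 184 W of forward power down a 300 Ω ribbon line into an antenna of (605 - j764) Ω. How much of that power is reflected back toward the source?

P_reflected ≈ 88.8 W

|Γ| = |(305 − j764)/(905 − j764)| = 0.695
|Γ|² = 0.482
P_refl = |Γ|²·P_inc = 88.8 W, P_del = (1 − |Γ|²)·P_inc = 95.2 W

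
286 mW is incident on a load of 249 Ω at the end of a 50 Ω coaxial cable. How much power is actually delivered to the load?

Γ = (249 − 50)/(249 + 50) = 0.666
|Γ|² = 0.443
P_refl = |Γ|²·P_inc = 127 mW, P_del = (1 − |Γ|²)·P_inc = 159 mW

P_delivered ≈ 159 mW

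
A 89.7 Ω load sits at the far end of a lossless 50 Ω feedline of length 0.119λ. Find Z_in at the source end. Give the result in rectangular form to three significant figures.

Z_in ≈ 44.3 − j27.3 Ω

βl = 2π × 0.119 = 42.8°
tan(βl) = tan(42.8°) = 0.927
Z_in = Z_0·(Z_L + jZ_0·tanβl)/(Z_0 + jZ_L·tanβl)
     = 50·(89.7 + j46.4)/(50 + j83.2)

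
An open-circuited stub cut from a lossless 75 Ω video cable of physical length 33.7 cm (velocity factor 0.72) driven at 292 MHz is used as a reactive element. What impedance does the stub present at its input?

Z_in ≈ +j262 Ω

λ = v/f = 0.72·c / 292 MHz = 0.74 m
βl = 2π·l/λ = 2π × 0.456 = 164°
tan(βl) = -0.287
For an open-circuited stub, Z_in = −jZ_0·cot(βl) = −jZ_0/tan(βl)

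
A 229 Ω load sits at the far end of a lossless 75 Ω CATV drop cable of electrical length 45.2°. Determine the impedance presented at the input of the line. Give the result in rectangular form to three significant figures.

tan(βl) = tan(45.2°) = 1.01
Z_in = Z_0·(Z_L + jZ_0·tanβl)/(Z_0 + jZ_L·tanβl)
     = 75·(229 + j75.5)/(75 + j231)

Z_in ≈ 44.1 − j60.1 Ω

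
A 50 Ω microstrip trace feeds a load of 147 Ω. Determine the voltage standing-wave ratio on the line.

Γ = (147 − 50)/(147 + 50) = 0.492
VSWR = (1 + 0.492)/(1 − 0.492)

VSWR ≈ 2.94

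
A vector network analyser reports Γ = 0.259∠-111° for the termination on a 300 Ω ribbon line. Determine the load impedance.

Z_L ≈ 223 − j116 Ω

Z_L = Z_0·(1 + Γ)/(1 − Γ) = 300·(0.907 − j0.242)/(1.09 + j0.242)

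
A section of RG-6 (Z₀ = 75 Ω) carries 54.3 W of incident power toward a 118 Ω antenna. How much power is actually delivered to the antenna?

P_delivered ≈ 51.6 W

Γ = (118 − 75)/(118 + 75) = 0.223
|Γ|² = 0.0496
P_refl = |Γ|²·P_inc = 2.7 W, P_del = (1 − |Γ|²)·P_inc = 51.6 W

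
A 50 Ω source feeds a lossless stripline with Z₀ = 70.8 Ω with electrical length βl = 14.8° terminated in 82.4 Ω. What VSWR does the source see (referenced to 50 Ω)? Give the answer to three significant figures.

VSWR ≈ 1.63

tan(βl) = 0.264
Z_in = Z_0·(Z_L + jZ_0·tanβl)/(Z_0 + jZ_L·tanβl) = 80.5 − j6.06 Ω
Γ_s = (Z_in − Z_s)/(Z_in + Z_s) = (30.5 − j6.06)/(131 − j6.06), |Γ_s| = 0.238
VSWR = (1 + |Γ_s|)/(1 − |Γ_s|)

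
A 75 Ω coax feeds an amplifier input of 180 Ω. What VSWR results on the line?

For a purely resistive load, VSWR = R_L/Z_0 or Z_0/R_L (whichever > 1) = 180/75

VSWR ≈ 2.4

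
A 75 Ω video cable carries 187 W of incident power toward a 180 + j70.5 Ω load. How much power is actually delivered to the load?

|Γ| = |(105 + j70.5)/(255 + j70.5)| = 0.478
|Γ|² = 0.229
P_refl = |Γ|²·P_inc = 42.7 W, P_del = (1 − |Γ|²)·P_inc = 144 W

P_delivered ≈ 144 W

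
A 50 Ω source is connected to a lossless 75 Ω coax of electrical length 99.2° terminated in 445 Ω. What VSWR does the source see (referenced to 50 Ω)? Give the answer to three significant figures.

tan(βl) = -6.17
Z_in = Z_0·(Z_L + jZ_0·tanβl)/(Z_0 + jZ_L·tanβl) = 13 + j11.8 Ω
Γ_s = (Z_in − Z_s)/(Z_in + Z_s) = (-37 + j11.8)/(63 + j11.8), |Γ_s| = 0.607
VSWR = (1 + |Γ_s|)/(1 − |Γ_s|)

VSWR ≈ 4.09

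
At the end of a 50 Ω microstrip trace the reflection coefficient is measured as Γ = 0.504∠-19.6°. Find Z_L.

Z_L = Z_0·(1 + Γ)/(1 − Γ) = 50·(1.47 − j0.169)/(0.525 + j0.169)

Z_L ≈ 123 − j55.5 Ω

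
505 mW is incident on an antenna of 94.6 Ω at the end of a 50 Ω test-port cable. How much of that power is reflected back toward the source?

Γ = (94.6 − 50)/(94.6 + 50) = 0.308
|Γ|² = 0.0951
P_refl = |Γ|²·P_inc = 48 mW, P_del = (1 − |Γ|²)·P_inc = 457 mW

P_reflected ≈ 48 mW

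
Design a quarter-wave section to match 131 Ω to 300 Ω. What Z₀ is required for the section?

Z_qwt = √(Z_0·R_L) = √(300 × 131) = √39300

Z_qwt ≈ 198 Ω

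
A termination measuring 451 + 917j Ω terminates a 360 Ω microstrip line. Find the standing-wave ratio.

Γ = (Z_L − Z_0)/(Z_L + Z_0) = (91 + j917)/(811 + j917)
|Γ| = 922/1220 = 0.753
VSWR = (1 + |Γ|)/(1 − |Γ|) = 1.75/0.247

VSWR ≈ 7.09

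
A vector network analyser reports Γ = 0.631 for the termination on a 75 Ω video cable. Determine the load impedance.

Z_L = Z_0·(1 + Γ)/(1 − Γ) = 75·(1.63)/(0.369)

Z_L ≈ 332 Ω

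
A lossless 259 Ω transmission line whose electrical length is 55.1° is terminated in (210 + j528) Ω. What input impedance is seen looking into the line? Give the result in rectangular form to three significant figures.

Z_in ≈ 127 − j391 Ω

tan(βl) = tan(55.1°) = 1.43
Z_in = Z_0·(Z_L + jZ_0·tanβl)/(Z_0 + jZ_L·tanβl)
     = 259·(210 + j899)/(-498 + j301)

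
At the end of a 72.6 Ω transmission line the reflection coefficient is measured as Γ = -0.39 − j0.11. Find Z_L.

Z_L ≈ 31.2 − j8.22 Ω

Z_L = Z_0·(1 + Γ)/(1 − Γ) = 72.6·(0.61 − j0.11)/(1.39 + j0.11)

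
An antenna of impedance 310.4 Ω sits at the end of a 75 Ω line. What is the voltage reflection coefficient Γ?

Γ = 0.611

Γ = (Z_L − Z_0)/(Z_L + Z_0) = (310.4 − 75)/(310.4 + 75) = 235.4/385.4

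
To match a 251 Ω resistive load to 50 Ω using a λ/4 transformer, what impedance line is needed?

Z_qwt ≈ 112 Ω

Z_qwt = √(Z_0·R_L) = √(50 × 251) = √12550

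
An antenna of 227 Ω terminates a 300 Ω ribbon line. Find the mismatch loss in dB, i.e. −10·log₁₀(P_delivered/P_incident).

Γ = (227 − 300)/(227 + 300) = -0.139
|Γ|² = 0.0192, so P_del/P_inc = 1 − |Γ|² = 0.981
ML = −10·log₁₀(1 − |Γ|²)

mismatch loss ≈ 0.0841 dB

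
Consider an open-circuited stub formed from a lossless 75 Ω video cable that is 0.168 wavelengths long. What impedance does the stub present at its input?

Z_in ≈ −j42.5 Ω

βl = 2π × 0.168 = 60.5°
tan(βl) = 1.77
For an open-circuited stub, Z_in = −jZ_0·cot(βl) = −jZ_0/tan(βl)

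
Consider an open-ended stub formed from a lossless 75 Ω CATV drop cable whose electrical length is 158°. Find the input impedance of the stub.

tan(βl) = -0.404
For an open-ended stub, Z_in = −jZ_0·cot(βl) = −jZ_0/tan(βl)

Z_in ≈ +j186 Ω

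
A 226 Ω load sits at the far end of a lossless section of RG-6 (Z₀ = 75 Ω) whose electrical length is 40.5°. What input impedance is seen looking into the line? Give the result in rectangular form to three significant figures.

Z_in ≈ 51.3 − j67.9 Ω

tan(βl) = tan(40.5°) = 0.854
Z_in = Z_0·(Z_L + jZ_0·tanβl)/(Z_0 + jZ_L·tanβl)
     = 75·(226 + j64.1)/(75 + j193)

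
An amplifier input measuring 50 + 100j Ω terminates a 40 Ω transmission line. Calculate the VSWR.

VSWR ≈ 6.91

Γ = (Z_L − Z_0)/(Z_L + Z_0) = (10 + j100)/(90 + j100)
|Γ| = 100/135 = 0.747
VSWR = (1 + |Γ|)/(1 − |Γ|) = 1.75/0.253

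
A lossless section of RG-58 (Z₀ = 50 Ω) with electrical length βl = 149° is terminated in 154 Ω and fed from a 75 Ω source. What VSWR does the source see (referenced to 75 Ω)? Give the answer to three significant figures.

VSWR ≈ 2.79

tan(βl) = -0.601
Z_in = Z_0·(Z_L + jZ_0·tanβl)/(Z_0 + jZ_L·tanβl) = 47.4 + j57.6 Ω
Γ_s = (Z_in − Z_s)/(Z_in + Z_s) = (-27.6 + j57.6)/(122 + j57.6), |Γ_s| = 0.472
VSWR = (1 + |Γ_s|)/(1 − |Γ_s|)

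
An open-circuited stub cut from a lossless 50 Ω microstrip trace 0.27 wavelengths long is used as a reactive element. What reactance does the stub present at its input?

βl = 2π × 0.27 = 97.2°
tan(βl) = -7.92
For an open-circuited stub, Z_in = −jZ_0·cot(βl) = −jZ_0/tan(βl)

X_in ≈ 6.32 Ω (inductive)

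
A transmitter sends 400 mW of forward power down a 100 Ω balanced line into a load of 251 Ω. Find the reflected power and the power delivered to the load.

P_reflected ≈ 74 mW; P_delivered ≈ 326 mW

Γ = (251 − 100)/(251 + 100) = 0.43
|Γ|² = 0.185
P_refl = |Γ|²·P_inc = 74 mW, P_del = (1 − |Γ|²)·P_inc = 326 mW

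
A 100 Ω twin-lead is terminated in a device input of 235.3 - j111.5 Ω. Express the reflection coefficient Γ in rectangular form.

Γ ≈ 0.463 − j0.179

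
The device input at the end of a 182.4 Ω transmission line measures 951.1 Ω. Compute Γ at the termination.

Γ = (Z_L − Z_0)/(Z_L + Z_0) = (951.1 − 182.4)/(951.1 + 182.4) = 768.7/1134

Γ = 0.678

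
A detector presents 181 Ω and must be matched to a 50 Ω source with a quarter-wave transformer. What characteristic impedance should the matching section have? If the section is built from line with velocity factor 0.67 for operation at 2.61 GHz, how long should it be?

Z_qwt = √(Z_0·R_L) = √(50 × 181) = √9050
λ = 0.67·c/f = 0.077 m, so l = λ/4 = 0.0193 m

Z_qwt ≈ 95.1 Ω; length ≈ 1.93 cm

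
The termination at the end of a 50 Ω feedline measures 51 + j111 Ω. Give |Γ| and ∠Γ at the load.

Γ = (Z_L − Z_0)/(Z_L + Z_0) = (1 + j111)/(101 + j111)
|Γ| = 111/150 = 0.74

Γ ≈ 0.74 ∠ 41.8°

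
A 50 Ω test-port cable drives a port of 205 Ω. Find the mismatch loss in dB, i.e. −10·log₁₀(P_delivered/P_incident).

mismatch loss ≈ 2 dB

Γ = (205 − 50)/(205 + 50) = 0.608
|Γ|² = 0.369, so P_del/P_inc = 1 − |Γ|² = 0.631
ML = −10·log₁₀(1 − |Γ|²)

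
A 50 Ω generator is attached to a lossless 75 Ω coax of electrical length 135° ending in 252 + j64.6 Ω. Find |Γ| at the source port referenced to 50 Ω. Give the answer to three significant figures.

|Γ| ≈ 0.576

tan(βl) = -1
Z_in = Z_0·(Z_L + jZ_0·tanβl)/(Z_0 + jZ_L·tanβl) = 34.2 + j56.1 Ω
Γ_s = (Z_in − Z_s)/(Z_in + Z_s) = (-15.8 + j56.1)/(84.2 + j56.1), |Γ_s| = 0.576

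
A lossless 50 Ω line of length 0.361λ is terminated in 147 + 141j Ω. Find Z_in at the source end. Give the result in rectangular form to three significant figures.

βl = 2π × 0.361 = 130°
tan(βl) = tan(130°) = -1.19
Z_in = Z_0·(Z_L + jZ_0·tanβl)/(Z_0 + jZ_L·tanβl)
     = 50·(147 + j81.3)/(218 − j175)

Z_in ≈ 11.4 + j27.8 Ω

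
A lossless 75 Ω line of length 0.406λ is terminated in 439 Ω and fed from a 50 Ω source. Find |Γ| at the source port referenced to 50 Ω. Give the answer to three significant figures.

|Γ| ≈ 0.759

βl = 2π × 0.406 = 146°
tan(βl) = -0.67
Z_in = Z_0·(Z_L + jZ_0·tanβl)/(Z_0 + jZ_L·tanβl) = 38.8 + j102 Ω
Γ_s = (Z_in − Z_s)/(Z_in + Z_s) = (-11.2 + j102)/(88.8 + j102), |Γ_s| = 0.759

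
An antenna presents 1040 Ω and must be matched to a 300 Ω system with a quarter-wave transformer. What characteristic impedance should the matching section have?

Z_qwt ≈ 559 Ω

Z_qwt = √(Z_0·R_L) = √(300 × 1040) = √312000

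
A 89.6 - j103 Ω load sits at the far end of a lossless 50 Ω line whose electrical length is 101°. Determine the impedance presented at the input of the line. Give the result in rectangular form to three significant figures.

Z_in ≈ 13.9 + j24.2 Ω

tan(βl) = tan(101°) = -5.14
Z_in = Z_0·(Z_L + jZ_0·tanβl)/(Z_0 + jZ_L·tanβl)
     = 50·(89.6 − j360)/(-480 − j461)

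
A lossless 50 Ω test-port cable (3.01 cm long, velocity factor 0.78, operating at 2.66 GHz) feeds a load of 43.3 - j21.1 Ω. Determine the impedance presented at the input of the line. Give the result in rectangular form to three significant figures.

λ = v/f = 0.78·c / 2.66 GHz = 0.088 m
βl = 2π·l/λ = 2π × 0.342 = 123°
tan(βl) = tan(123°) = -1.53
Z_in = Z_0·(Z_L + jZ_0·tanβl)/(Z_0 + jZ_L·tanβl)
     = 50·(43.3 − j97.6)/(17.7 − j66.2)

Z_in ≈ 76.9 + j12.1 Ω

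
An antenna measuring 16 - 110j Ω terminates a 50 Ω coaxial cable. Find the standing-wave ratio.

Γ = (Z_L − Z_0)/(Z_L + Z_0) = (-34 − j110)/(66 − j110)
|Γ| = 115/128 = 0.898
VSWR = (1 + |Γ|)/(1 − |Γ|) = 1.9/0.102

VSWR ≈ 18.5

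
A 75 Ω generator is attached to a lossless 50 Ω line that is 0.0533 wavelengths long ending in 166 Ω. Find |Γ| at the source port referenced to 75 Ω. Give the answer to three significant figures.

|Γ| ≈ 0.436

βl = 2π × 0.0533 = 19.2°
tan(βl) = 0.348
Z_in = Z_0·(Z_L + jZ_0·tanβl)/(Z_0 + jZ_L·tanβl) = 79.7 − j74.7 Ω
Γ_s = (Z_in − Z_s)/(Z_in + Z_s) = (4.71 − j74.7)/(155 − j74.7), |Γ_s| = 0.436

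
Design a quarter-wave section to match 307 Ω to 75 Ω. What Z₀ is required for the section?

Z_qwt ≈ 152 Ω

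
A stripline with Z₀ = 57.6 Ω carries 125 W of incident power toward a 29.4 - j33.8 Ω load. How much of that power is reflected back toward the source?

|Γ| = |(-28.2 − j33.8)/(87 − j33.8)| = 0.472
|Γ|² = 0.222
P_refl = |Γ|²·P_inc = 27.8 W, P_del = (1 − |Γ|²)·P_inc = 97.2 W

P_reflected ≈ 27.8 W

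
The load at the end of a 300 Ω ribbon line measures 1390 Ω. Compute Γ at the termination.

Γ = (Z_L − Z_0)/(Z_L + Z_0) = (1390 − 300)/(1390 + 300) = 1090/1690

Γ = 0.645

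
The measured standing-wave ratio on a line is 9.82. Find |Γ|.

|Γ| ≈ 0.815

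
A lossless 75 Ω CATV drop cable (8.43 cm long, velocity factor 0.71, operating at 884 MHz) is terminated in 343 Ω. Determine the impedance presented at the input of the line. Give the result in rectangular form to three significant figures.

λ = v/f = 0.71·c / 884 MHz = 0.241 m
βl = 2π·l/λ = 2π × 0.35 = 126°
tan(βl) = tan(126°) = -1.38
Z_in = Z_0·(Z_L + jZ_0·tanβl)/(Z_0 + jZ_L·tanβl)
     = 75·(343 − j103)/(75 − j473)

Z_in ≈ 24.4 + j50.5 Ω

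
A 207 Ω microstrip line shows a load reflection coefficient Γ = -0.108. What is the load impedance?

Z_L ≈ 167 Ω

Z_L = Z_0·(1 + Γ)/(1 − Γ) = 207·(0.892)/(1.11)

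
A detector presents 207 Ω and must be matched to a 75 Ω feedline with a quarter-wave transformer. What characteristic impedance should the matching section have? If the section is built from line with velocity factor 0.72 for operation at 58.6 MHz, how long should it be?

Z_qwt ≈ 125 Ω; length ≈ 92.2 cm

Z_qwt = √(Z_0·R_L) = √(75 × 207) = √15520
λ = 0.72·c/f = 3.69 m, so l = λ/4 = 0.922 m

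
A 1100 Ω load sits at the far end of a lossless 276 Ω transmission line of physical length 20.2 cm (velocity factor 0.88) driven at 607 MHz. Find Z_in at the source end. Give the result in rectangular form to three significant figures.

Z_in ≈ 636 + j513 Ω

λ = v/f = 0.88·c / 607 MHz = 0.435 m
βl = 2π·l/λ = 2π × 0.464 = 167°
tan(βl) = tan(167°) = -0.227
Z_in = Z_0·(Z_L + jZ_0·tanβl)/(Z_0 + jZ_L·tanβl)
     = 276·(1100 − j62.7)/(276 − j250)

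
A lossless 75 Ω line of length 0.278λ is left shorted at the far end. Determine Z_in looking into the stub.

βl = 2π × 0.278 = 100°
tan(βl) = -5.63
For a shorted stub, Z_in = jZ_0·tan(βl)

Z_in ≈ −j422 Ω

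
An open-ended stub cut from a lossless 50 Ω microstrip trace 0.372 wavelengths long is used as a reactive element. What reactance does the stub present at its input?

X_in ≈ 48.1 Ω (inductive)

βl = 2π × 0.372 = 134°
tan(βl) = -1.04
For an open-ended stub, Z_in = −jZ_0·cot(βl) = −jZ_0/tan(βl)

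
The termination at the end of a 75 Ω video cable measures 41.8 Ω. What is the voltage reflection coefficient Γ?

Γ = -0.284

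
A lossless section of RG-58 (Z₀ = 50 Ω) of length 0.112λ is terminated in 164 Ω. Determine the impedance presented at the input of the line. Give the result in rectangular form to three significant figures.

Z_in ≈ 32.2 − j47.3 Ω

βl = 2π × 0.112 = 40.3°
tan(βl) = tan(40.3°) = 0.849
Z_in = Z_0·(Z_L + jZ_0·tanβl)/(Z_0 + jZ_L·tanβl)
     = 50·(164 + j42.4)/(50 + j139)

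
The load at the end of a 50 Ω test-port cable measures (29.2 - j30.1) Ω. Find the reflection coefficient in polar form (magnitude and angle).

Γ ≈ 0.432 ∠ -104°

Γ = (Z_L − Z_0)/(Z_L + Z_0) = (-20.8 − j30.1)/(79.2 − j30.1)
|Γ| = 36.6/84.7 = 0.432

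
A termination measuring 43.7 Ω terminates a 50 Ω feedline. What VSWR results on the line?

VSWR ≈ 1.14

For a purely resistive load, VSWR = R_L/Z_0 or Z_0/R_L (whichever > 1) = 50/43.7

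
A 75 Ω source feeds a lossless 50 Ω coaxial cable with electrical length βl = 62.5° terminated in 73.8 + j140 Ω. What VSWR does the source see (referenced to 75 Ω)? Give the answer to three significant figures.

tan(βl) = 1.92
Z_in = Z_0·(Z_L + jZ_0·tanβl)/(Z_0 + jZ_L·tanβl) = 12.7 − j45.7 Ω
Γ_s = (Z_in − Z_s)/(Z_in + Z_s) = (-62.3 − j45.7)/(87.7 − j45.7), |Γ_s| = 0.781
VSWR = (1 + |Γ_s|)/(1 − |Γ_s|)

VSWR ≈ 8.13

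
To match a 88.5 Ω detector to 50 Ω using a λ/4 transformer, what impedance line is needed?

Z_qwt ≈ 66.5 Ω

Z_qwt = √(Z_0·R_L) = √(50 × 88.5) = √4425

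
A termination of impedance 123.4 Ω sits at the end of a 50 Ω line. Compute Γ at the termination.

Γ = (Z_L − Z_0)/(Z_L + Z_0) = (123.4 − 50)/(123.4 + 50) = 73.4/173.4

Γ = 0.423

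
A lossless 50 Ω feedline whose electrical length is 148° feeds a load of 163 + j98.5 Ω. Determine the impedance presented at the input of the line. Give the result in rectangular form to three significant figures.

Z_in ≈ 24.8 + j52.8 Ω

tan(βl) = tan(148°) = -0.625
Z_in = Z_0·(Z_L + jZ_0·tanβl)/(Z_0 + jZ_L·tanβl)
     = 50·(163 + j67.3)/(112 − j102)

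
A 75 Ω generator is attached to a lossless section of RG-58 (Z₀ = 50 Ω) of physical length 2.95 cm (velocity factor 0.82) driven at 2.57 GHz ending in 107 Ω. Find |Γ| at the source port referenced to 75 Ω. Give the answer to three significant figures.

|Γ| ≈ 0.501

λ = v/f = 0.82·c / 2.57 GHz = 0.0957 m
βl = 2π·l/λ = 2π × 0.308 = 111°
tan(βl) = -2.61
Z_in = Z_0·(Z_L + jZ_0·tanβl)/(Z_0 + jZ_L·tanβl) = 26 + j14.5 Ω
Γ_s = (Z_in − Z_s)/(Z_in + Z_s) = (-49 + j14.5)/(101 + j14.5), |Γ_s| = 0.501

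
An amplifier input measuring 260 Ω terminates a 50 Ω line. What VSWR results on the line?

Γ = (260 − 50)/(260 + 50) = 0.677
VSWR = (1 + 0.677)/(1 − 0.677)

VSWR ≈ 5.2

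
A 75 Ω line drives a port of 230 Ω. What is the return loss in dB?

RL ≈ 5.88 dB

Γ = (230 − 75)/(230 + 75) = 0.508
RL = −20·log₁₀|Γ| = −20·log₁₀(0.508)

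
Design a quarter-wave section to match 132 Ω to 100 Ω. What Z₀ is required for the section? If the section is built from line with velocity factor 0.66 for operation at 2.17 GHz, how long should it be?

Z_qwt = √(Z_0·R_L) = √(100 × 132) = √13200
λ = 0.66·c/f = 0.0912 m, so l = λ/4 = 0.0228 m

Z_qwt ≈ 115 Ω; length ≈ 2.28 cm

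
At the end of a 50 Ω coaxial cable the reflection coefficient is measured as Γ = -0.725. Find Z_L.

Z_L ≈ 7.97 Ω

Z_L = Z_0·(1 + Γ)/(1 − Γ) = 50·(0.275)/(1.73)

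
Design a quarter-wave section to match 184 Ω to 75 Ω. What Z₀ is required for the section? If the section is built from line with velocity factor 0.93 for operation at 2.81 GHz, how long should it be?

Z_qwt = √(Z_0·R_L) = √(75 × 184) = √13800
λ = 0.93·c/f = 0.0993 m, so l = λ/4 = 0.0248 m

Z_qwt ≈ 117 Ω; length ≈ 2.48 cm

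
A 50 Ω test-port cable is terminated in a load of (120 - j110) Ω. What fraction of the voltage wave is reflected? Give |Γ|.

Γ = (Z_L − Z_0)/(Z_L + Z_0) = (70 − j110)/(170 − j110)
|Γ| = 130/202

|Γ| ≈ 0.644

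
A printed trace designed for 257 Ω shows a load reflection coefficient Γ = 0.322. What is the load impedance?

Z_L ≈ 501 Ω

Z_L = Z_0·(1 + Γ)/(1 − Γ) = 257·(1.32)/(0.678)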